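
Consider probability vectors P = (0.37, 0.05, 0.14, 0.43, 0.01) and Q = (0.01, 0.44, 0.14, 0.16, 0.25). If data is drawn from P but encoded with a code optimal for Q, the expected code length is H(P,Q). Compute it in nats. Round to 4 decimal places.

2.8221 nats

H(P,Q) = −Σ p·ln q.
  −0.37·ln(0.01) = 1.70391
  −0.05·ln(0.44) = 0.04105
  −0.14·ln(0.14) = 0.27526
  −0.43·ln(0.16) = 0.78801
  −0.01·ln(0.25) = 0.01386
H(P,Q) = 2.8221 nats.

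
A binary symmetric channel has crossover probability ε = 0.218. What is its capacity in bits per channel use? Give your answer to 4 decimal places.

0.2435 bits

Binary symmetric channel: C = 1 − h₂(ε) where h₂ is the binary entropy function.
h₂(0.218) = −0.218·log₂0.218 − 0.782·log₂0.782 = 0.7565.
C = 1 − 0.7565 = 0.2435 bits per channel use.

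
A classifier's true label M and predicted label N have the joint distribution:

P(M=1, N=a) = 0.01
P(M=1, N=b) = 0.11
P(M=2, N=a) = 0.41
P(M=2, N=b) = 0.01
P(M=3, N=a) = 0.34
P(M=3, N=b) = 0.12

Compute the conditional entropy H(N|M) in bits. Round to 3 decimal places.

0.499 bits

Marginals: p(M) = (0.1200, 0.4200, 0.4600), p(N) = (0.7600, 0.2400).
H(N|M) = Σ p(M) · H(N|M=·).
  M=1: p=0.1200, H(N|M=1) = 0.4138
  M=2: p=0.4200, H(N|M=2) = 0.1623
  M=3: p=0.4600, H(N|M=3) = 0.8281
Weighted sum = 0.499 bits.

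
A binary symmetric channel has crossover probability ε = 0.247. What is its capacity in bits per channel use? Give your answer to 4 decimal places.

0.1935 bits

Binary symmetric channel: C = 1 − h₂(ε) where h₂ is the binary entropy function.
h₂(0.247) = −0.247·log₂0.247 − 0.753·log₂0.753 = 0.8065.
C = 1 − 0.8065 = 0.1935 bits per channel use.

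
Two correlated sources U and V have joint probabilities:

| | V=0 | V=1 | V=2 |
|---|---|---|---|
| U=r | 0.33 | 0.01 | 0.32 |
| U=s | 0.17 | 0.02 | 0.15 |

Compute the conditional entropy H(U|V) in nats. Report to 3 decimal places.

Marginals: p(U) = (0.6600, 0.3400), p(V) = (0.5000, 0.0300, 0.4700).
H(U|V) = Σ p(V) · H(U|V=·).
  V=0: p=0.5000, H(U|V=0) = 0.6410
  V=1: p=0.0300, H(U|V=1) = 0.6365
  V=2: p=0.4700, H(U|V=2) = 0.6262
Weighted sum = 0.634 nats.

0.634 nats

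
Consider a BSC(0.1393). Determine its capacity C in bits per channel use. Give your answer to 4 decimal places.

0.4176 bits

Binary symmetric channel: C = 1 − h₂(ε) where h₂ is the binary entropy function.
h₂(0.1393) = −0.1393·log₂0.1393 − 0.8607·log₂0.8607 = 0.5824.
C = 1 − 0.5824 = 0.4176 bits per channel use.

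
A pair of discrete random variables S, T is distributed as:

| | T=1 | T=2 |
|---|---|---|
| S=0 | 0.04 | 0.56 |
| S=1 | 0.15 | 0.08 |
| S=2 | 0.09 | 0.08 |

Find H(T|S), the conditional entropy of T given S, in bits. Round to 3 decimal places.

0.596 bits

Chain rule: H(T|S) = H(S,T) − H(S).
Marginals: p(S) = (0.6000, 0.2300, 0.1700), p(T) = (0.2800, 0.7200).
H(S,T) = 1.9604 bits; H(S) = 1.3644 bits.
H(T|S) = 1.9604 − 1.3644 = 0.596 bits.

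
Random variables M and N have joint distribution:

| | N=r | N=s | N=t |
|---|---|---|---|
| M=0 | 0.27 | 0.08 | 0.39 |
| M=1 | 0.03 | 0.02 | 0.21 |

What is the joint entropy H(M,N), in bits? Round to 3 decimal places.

2.069 bits

H(M,N) = −Σ p(x,y)·log₂ p(x,y) over all 6 cells.
  cell (0,r): −0.27·log₂0.27 = 0.5100
  cell (0,s): −0.08·log₂0.08 = 0.2915
  cell (0,t): −0.39·log₂0.39 = 0.5298
  cell (1,r): −0.03·log₂0.03 = 0.1518
  cell (1,s): −0.02·log₂0.02 = 0.1129
  cell (1,t): −0.21·log₂0.21 = 0.4728
Sum = 2.069 bits.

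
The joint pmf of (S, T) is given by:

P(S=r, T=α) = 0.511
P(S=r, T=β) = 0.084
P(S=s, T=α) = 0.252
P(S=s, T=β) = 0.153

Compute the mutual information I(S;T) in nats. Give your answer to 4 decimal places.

Marginals: p(S) = (0.5950, 0.4050), p(T) = (0.7630, 0.2370).
I(S;T) = H(S) + H(T) − H(S,T).
H(S) = 0.6750, H(T) = 0.5476, H(S,T) = 1.1857.
I(S;T) = 0.6750 + 0.5476 − 1.1857 = 0.0369 nats.

0.0369 nats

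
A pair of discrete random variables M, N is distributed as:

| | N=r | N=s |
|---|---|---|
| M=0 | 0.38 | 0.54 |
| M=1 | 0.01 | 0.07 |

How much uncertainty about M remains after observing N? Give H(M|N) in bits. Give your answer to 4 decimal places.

Marginals: p(M) = (0.9200, 0.0800), p(N) = (0.3900, 0.6100).
H(M|N) = Σ p(N) · H(M|N=·).
  N=r: p=0.3900, H(M|N=r) = 0.1720
  N=s: p=0.6100, H(M|N=s) = 0.5141
Weighted sum = 0.3807 bits.

0.3807 bits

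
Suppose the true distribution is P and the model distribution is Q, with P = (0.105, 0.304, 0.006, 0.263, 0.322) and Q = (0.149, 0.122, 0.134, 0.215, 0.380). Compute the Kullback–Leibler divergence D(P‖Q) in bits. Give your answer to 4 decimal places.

0.3200 bits

D(P‖Q) = Σ p·log₂(p/q).
  0.105·log₂(0.105/0.149) = -0.05302
  0.304·log₂(0.304/0.122) = 0.40043
  0.006·log₂(0.006/0.134) = -0.02689
  0.263·log₂(0.263/0.215) = 0.07646
  0.322·log₂(0.322/0.380) = -0.07694
D(P‖Q) = 0.3200 bits.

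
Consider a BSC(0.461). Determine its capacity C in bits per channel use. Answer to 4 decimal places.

0.0044 bits

Binary symmetric channel: C = 1 − h₂(ε) where h₂ is the binary entropy function.
h₂(0.461) = −0.461·log₂0.461 − 0.539·log₂0.539 = 0.9956.
C = 1 − 0.9956 = 0.0044 bits per channel use.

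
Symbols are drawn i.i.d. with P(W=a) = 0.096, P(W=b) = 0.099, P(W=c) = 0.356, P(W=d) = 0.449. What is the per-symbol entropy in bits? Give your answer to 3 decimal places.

1.704 bits

H(W) = −Σ p·log₂ p.
  −(0.096)·log₂(0.096) = 0.3246
  −(0.099)·log₂(0.099) = 0.3303
  −(0.356)·log₂(0.356) = 0.5305
  −(0.449)·log₂(0.449) = 0.5187
Sum: 0.3246 + 0.3303 + 0.5305 + 0.5187 = 1.704 bits.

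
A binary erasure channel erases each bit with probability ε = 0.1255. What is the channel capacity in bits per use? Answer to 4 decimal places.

0.8745 bits

Binary erasure channel: capacity C = 1 − ε.
C = 1 − 0.1255 = 0.8745 bits per channel use.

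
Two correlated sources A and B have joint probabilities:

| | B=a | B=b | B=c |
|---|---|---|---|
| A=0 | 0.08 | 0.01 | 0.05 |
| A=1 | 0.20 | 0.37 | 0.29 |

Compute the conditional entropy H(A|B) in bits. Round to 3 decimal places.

Marginals: p(A) = (0.1400, 0.8600), p(B) = (0.2800, 0.3800, 0.3400).
H(A|B) = Σ p(B) · H(A|B=·).
  B=a: p=0.2800, H(A|B=a) = 0.8631
  B=b: p=0.3800, H(A|B=b) = 0.1756
  B=c: p=0.3400, H(A|B=c) = 0.6024
Weighted sum = 0.513 bits.

0.513 bits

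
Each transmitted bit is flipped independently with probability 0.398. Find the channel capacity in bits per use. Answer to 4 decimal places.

Binary symmetric channel: C = 1 − h₂(ε) where h₂ is the binary entropy function.
h₂(0.398) = −0.398·log₂0.398 − 0.602·log₂0.602 = 0.9698.
C = 1 − 0.9698 = 0.0302 bits per channel use.

0.0302 bits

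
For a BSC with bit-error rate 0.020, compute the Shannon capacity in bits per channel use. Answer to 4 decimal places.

0.8586 bits

Binary symmetric channel: C = 1 − h₂(ε) where h₂ is the binary entropy function.
h₂(0.020) = −0.020·log₂0.020 − 0.980·log₂0.980 = 0.1414.
C = 1 − 0.1414 = 0.8586 bits per channel use.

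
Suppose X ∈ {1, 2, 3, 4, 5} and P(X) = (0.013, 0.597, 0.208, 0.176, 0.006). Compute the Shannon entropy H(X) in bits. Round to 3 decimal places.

H(X) = −Σ p·log₂ p.
  −(0.013)·log₂(0.013) = 0.0814
  −(0.597)·log₂(0.597) = 0.4443
  −(0.208)·log₂(0.208) = 0.4712
  −(0.176)·log₂(0.176) = 0.4411
  −(0.006)·log₂(0.006) = 0.0443
Sum: 0.0814 + 0.4443 + 0.4712 + 0.4411 + 0.0443 = 1.482 bits.

1.482 bits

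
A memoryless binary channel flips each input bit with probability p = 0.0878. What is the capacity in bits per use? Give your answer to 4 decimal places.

Binary symmetric channel: C = 1 − h₂(ε) where h₂ is the binary entropy function.
h₂(0.0878) = −0.0878·log₂0.0878 − 0.9122·log₂0.9122 = 0.4291.
C = 1 − 0.4291 = 0.5709 bits per channel use.

0.5709 bits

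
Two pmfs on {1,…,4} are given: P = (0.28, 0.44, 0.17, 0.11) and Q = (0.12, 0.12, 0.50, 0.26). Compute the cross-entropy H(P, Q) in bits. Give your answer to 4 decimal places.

2.5862 bits

H(P,Q) = −Σ p·log₂ q.
  −0.28·log₂(0.12) = 0.85649
  −0.44·log₂(0.12) = 1.34591
  −0.17·log₂(0.50) = 0.17000
  −0.11·log₂(0.26) = 0.21378
H(P,Q) = 2.5862 bits.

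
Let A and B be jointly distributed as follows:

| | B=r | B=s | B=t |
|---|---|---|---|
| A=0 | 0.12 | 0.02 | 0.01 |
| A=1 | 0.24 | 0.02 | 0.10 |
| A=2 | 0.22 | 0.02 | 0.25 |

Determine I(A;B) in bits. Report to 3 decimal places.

Marginals: p(A) = (0.1500, 0.3600, 0.4900), p(B) = (0.5800, 0.0600, 0.3600).
I(A;B) = Σ p(x,y)·log₂[p(x,y)/(p(x)p(y))].
  (0,r): 0.12·log₂(1.3793) = 0.0557
  (0,s): 0.02·log₂(2.2222) = 0.0230
  (0,t): 0.01·log₂(0.1852) = -0.0243
  (1,r): 0.24·log₂(1.1494) = 0.0482
  (1,s): 0.02·log₂(0.9259) = -0.0022
  (1,t): 0.10·log₂(0.7716) = -0.0374
  (2,r): 0.22·log₂(0.7741) = -0.0813
  (2,s): 0.02·log₂(0.6803) = -0.0111
  (2,t): 0.25·log₂(1.4172) = 0.1258
Sum = 0.096 bits.

0.096 bits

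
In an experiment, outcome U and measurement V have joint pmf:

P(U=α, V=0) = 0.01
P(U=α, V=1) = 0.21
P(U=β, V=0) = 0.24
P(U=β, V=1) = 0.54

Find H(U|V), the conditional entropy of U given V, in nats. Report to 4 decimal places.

0.4867 nats

Chain rule: H(U|V) = H(U,V) − H(V).
Marginals: p(U) = (0.2200, 0.7800), p(V) = (0.2500, 0.7500).
H(U,V) = 1.0490 nats; H(V) = 0.5623 nats.
H(U|V) = 1.0490 − 0.5623 = 0.4867 nats.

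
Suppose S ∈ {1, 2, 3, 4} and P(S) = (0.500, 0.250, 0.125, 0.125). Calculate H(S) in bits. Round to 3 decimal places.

1.750 bits

H(S) = −Σ p·log₂ p.
  −(0.500)·log₂(0.500) = 0.5000
  −(0.250)·log₂(0.250) = 0.5000
  −(0.125)·log₂(0.125) = 0.3750
  −(0.125)·log₂(0.125) = 0.3750
Sum: 0.5000 + 0.5000 + 0.3750 + 0.3750 = 1.750 bits.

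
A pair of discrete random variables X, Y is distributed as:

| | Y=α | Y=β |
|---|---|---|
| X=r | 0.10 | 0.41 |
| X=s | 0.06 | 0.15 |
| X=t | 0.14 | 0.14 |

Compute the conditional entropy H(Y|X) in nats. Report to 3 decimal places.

Chain rule: H(Y|X) = H(X,Y) − H(X).
Marginals: p(X) = (0.5100, 0.2100, 0.2800), p(Y) = (0.3000, 0.7000).
H(X,Y) = 1.5997 nats; H(X) = 1.0276 nats.
H(Y|X) = 1.5997 − 1.0276 = 0.572 nats.

0.572 nats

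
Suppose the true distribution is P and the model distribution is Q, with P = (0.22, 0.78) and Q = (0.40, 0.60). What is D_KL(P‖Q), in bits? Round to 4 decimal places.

0.1055 bits

D(P‖Q) = Σ p·log₂(p/q).
  0.22·log₂(0.22/0.40) = -0.18975
  0.78·log₂(0.78/0.60) = 0.29524
D(P‖Q) = 0.1055 bits.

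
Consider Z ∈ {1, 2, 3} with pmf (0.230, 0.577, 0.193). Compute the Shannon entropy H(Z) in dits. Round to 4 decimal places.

H(Z) = −Σ p·log₁₀ p.
  −(0.230)·log₁₀(0.230) = 0.14680
  −(0.577)·log₁₀(0.577) = 0.13780
  −(0.193)·log₁₀(0.193) = 0.13789
Sum: 0.14680 + 0.13780 + 0.13789 = 0.4225 dits.

0.4225 dits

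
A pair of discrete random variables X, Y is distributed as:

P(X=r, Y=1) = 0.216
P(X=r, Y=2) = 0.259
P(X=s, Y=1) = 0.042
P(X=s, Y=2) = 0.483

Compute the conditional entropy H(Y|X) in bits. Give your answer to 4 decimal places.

Chain rule: H(Y|X) = H(X,Y) − H(X).
Marginals: p(X) = (0.4750, 0.5250), p(Y) = (0.2580, 0.7420).
H(X,Y) = 1.6815 bits; H(X) = 0.9982 bits.
H(Y|X) = 1.6815 − 0.9982 = 0.6833 bits.

0.6833 bits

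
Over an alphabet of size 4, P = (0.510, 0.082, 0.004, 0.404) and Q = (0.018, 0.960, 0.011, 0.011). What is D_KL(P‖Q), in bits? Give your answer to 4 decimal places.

4.2639 bits

D(P‖Q) = Σ p·log₂(p/q).
  0.510·log₂(0.510/0.018) = 2.46046
  0.082·log₂(0.082/0.960) = -0.29105
  0.004·log₂(0.004/0.011) = -0.00584
  0.404·log₂(0.404/0.011) = 2.10031
D(P‖Q) = 4.2639 bits.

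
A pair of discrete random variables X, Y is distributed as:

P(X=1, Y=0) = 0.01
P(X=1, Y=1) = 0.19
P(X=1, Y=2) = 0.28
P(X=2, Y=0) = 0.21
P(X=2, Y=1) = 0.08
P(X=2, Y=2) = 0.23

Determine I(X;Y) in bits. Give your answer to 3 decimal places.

Marginals: p(X) = (0.4800, 0.5200), p(Y) = (0.2200, 0.2700, 0.5100).
I(X;Y) = Σ p(x,y)·log₂[p(x,y)/(p(x)p(y))].
  (1,0): 0.01·log₂(0.0947) = -0.0340
  (1,1): 0.19·log₂(1.4660) = 0.1049
  (1,2): 0.28·log₂(1.1438) = 0.0543
  (2,0): 0.21·log₂(1.8357) = 0.1840
  (2,1): 0.08·log₂(0.5698) = -0.0649
  (2,2): 0.23·log₂(0.8673) = -0.0473
Sum = 0.197 bits.

0.197 bits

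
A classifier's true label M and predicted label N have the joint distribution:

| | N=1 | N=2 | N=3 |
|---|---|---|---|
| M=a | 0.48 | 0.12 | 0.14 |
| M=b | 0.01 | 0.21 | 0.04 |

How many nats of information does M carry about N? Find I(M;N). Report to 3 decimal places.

0.213 nats

Marginals: p(M) = (0.7400, 0.2600), p(N) = (0.4900, 0.3300, 0.1800).
I(M;N) = H(M) + H(N) − H(M,N).
H(M) = 0.5731, H(N) = 1.0241, H(M,N) = 1.3845.
I(M;N) = 0.5731 + 1.0241 − 1.3845 = 0.213 nats.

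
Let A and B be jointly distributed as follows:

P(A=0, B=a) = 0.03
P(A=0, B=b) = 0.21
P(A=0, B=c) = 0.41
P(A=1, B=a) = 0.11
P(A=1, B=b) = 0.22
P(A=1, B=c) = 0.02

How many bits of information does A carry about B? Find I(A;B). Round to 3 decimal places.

Marginals: p(A) = (0.6500, 0.3500), p(B) = (0.1400, 0.4300, 0.4300).
I(A;B) = H(A) + H(B) − H(A,B).
H(A) = 0.9341, H(B) = 1.4442, H(A,B) = 2.0957.
I(A;B) = 0.9341 + 1.4442 − 2.0957 = 0.283 bits.

0.283 bits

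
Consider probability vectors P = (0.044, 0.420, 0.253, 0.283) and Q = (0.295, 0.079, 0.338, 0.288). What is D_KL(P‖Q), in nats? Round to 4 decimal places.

0.5398 nats

D(P‖Q) = Σ p·ln(p/q).
  0.044·ln(0.044/0.295) = -0.08372
  0.420·ln(0.420/0.079) = 0.70174
  0.253·ln(0.253/0.338) = -0.07328
  0.283·ln(0.283/0.288) = -0.00496
D(P‖Q) = 0.5398 nats.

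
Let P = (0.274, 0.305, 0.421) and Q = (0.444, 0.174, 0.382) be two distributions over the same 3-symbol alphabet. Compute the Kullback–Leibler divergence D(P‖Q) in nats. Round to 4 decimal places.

0.0799 nats

D(P‖Q) = Σ p·ln(p/q).
  0.274·ln(0.274/0.444) = -0.13226
  0.305·ln(0.305/0.174) = 0.17118
  0.421·ln(0.421/0.382) = 0.04093
D(P‖Q) = 0.0799 nats.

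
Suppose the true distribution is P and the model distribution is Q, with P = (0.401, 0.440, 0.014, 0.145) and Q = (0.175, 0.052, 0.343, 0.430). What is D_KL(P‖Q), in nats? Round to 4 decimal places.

1.0697 nats

D(P‖Q) = Σ p·ln(p/q).
  0.401·ln(0.401/0.175) = 0.33250
  0.440·ln(0.440/0.052) = 0.93963
  0.014·ln(0.014/0.343) = -0.04478
  0.145·ln(0.145/0.430) = -0.15762
D(P‖Q) = 1.0697 nats.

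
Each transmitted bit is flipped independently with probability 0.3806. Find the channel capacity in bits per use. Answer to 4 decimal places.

Binary symmetric channel: C = 1 − h₂(ε) where h₂ is the binary entropy function.
h₂(0.3806) = −0.3806·log₂0.3806 − 0.6194·log₂0.6194 = 0.9585.
C = 1 − 0.9585 = 0.0415 bits per channel use.

0.0415 bits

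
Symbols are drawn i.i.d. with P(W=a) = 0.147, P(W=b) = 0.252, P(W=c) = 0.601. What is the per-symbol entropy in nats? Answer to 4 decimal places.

0.9352 nats

H(W) = −Σ p·ln p.
  −(0.147)·ln(0.147) = 0.28185
  −(0.252)·ln(0.252) = 0.34734
  −(0.601)·ln(0.601) = 0.30601
Sum: 0.28185 + 0.34734 + 0.30601 = 0.9352 nats.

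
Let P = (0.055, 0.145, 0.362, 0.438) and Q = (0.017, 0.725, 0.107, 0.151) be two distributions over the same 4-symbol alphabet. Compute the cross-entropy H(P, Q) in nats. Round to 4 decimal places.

1.9078 nats

H(P,Q) = −Σ p·ln q.
  −0.055·ln(0.017) = 0.22410
  −0.145·ln(0.725) = 0.04663
  −0.362·ln(0.107) = 0.80904
  −0.438·ln(0.151) = 0.82803
H(P,Q) = 1.9078 nats.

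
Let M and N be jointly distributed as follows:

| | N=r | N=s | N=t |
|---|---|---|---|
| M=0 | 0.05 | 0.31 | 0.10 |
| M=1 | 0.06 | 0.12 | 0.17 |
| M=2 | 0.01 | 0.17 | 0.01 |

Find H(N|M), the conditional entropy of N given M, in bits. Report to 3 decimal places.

1.184 bits

Marginals: p(M) = (0.4600, 0.3500, 0.1900), p(N) = (0.1200, 0.6000, 0.2800).
H(N|M) = Σ p(M) · H(N|M=·).
  M=0: p=0.4600, H(N|M=0) = 1.2103
  M=1: p=0.3500, H(N|M=1) = 1.4717
  M=2: p=0.1900, H(N|M=2) = 0.5907
Weighted sum = 1.184 bits.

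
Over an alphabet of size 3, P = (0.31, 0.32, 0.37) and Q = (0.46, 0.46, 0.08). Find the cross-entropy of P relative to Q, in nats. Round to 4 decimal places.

1.4237 nats

H(P,Q) = −Σ p·ln q.
  −0.31·ln(0.46) = 0.24072
  −0.32·ln(0.46) = 0.24849
  −0.37·ln(0.08) = 0.93452
H(P,Q) = 1.4237 nats.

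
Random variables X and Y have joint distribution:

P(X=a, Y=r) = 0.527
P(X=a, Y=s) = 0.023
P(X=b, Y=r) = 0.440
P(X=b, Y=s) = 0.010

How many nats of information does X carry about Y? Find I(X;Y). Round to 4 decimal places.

0.0015 nats

Marginals: p(X) = (0.5500, 0.4500), p(Y) = (0.9670, 0.0330).
I(X;Y) = H(X) + H(Y) − H(X,Y).
H(X) = 0.6881, H(Y) = 0.1450, H(X,Y) = 0.8316.
I(X;Y) = 0.6881 + 0.1450 − 0.8316 = 0.0015 nats.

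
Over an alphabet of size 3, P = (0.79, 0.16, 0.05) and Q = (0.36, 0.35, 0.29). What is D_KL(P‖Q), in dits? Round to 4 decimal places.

0.1771 dits

D(P‖Q) = Σ p·log₁₀(p/q).
  0.79·log₁₀(0.79/0.36) = 0.26965
  0.16·log₁₀(0.16/0.35) = -0.05439
  0.05·log₁₀(0.05/0.29) = -0.03817
D(P‖Q) = 0.1771 dits.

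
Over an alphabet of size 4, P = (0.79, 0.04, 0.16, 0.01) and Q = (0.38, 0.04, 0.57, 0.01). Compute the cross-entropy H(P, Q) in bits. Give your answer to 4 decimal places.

1.4847 bits

H(P,Q) = −Σ p·log₂ q.
  −0.79·log₂(0.38) = 1.10278
  −0.04·log₂(0.04) = 0.18575
  −0.16·log₂(0.57) = 0.12975
  −0.01·log₂(0.01) = 0.06644
H(P,Q) = 1.4847 bits.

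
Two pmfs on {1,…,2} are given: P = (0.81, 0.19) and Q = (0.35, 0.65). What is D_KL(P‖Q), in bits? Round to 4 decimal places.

D(P‖Q) = Σ p·log₂(p/q).
  0.81·log₂(0.81/0.35) = 0.98056
  0.19·log₂(0.19/0.65) = -0.33714
D(P‖Q) = 0.6434 bits.

0.6434 bits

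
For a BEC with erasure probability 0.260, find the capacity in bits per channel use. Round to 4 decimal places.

0.7400 bits

Binary erasure channel: capacity C = 1 − ε.
C = 1 − 0.260 = 0.7400 bits per channel use.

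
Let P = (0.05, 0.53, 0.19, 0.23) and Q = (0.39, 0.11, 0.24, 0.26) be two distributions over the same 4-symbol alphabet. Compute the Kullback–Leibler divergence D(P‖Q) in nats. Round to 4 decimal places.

D(P‖Q) = Σ p·ln(p/q).
  0.05·ln(0.05/0.39) = -0.10271
  0.53·ln(0.53/0.11) = 0.83337
  0.19·ln(0.19/0.24) = -0.04439
  0.23·ln(0.23/0.26) = -0.02820
D(P‖Q) = 0.6581 nats.

0.6581 nats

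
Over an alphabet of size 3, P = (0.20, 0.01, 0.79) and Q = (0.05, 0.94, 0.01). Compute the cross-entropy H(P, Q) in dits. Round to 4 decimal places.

H(P,Q) = −Σ p·log₁₀ q.
  −0.20·log₁₀(0.05) = 0.26021
  −0.01·log₁₀(0.94) = 0.00027
  −0.79·log₁₀(0.01) = 1.58000
H(P,Q) = 1.8405 dits.

1.8405 dits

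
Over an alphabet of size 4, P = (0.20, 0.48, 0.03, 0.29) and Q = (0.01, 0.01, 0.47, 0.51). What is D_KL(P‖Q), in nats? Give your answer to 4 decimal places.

D(P‖Q) = Σ p·ln(p/q).
  0.20·ln(0.20/0.01) = 0.59915
  0.48·ln(0.48/0.01) = 1.85818
  0.03·ln(0.03/0.47) = -0.08255
  0.29·ln(0.29/0.51) = -0.16371
D(P‖Q) = 2.2111 nats.

2.2111 nats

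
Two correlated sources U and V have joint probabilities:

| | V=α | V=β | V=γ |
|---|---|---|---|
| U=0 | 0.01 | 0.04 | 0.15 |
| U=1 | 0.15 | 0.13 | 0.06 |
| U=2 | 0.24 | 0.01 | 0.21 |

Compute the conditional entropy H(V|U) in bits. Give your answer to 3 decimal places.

Marginals: p(U) = (0.2000, 0.3400, 0.4600), p(V) = (0.4000, 0.1800, 0.4200).
H(V|U) = Σ p(U) · H(V|U=·).
  U=0: p=0.2000, H(V|U=0) = 0.9918
  U=1: p=0.3400, H(V|U=1) = 1.4928
  U=2: p=0.4600, H(V|U=2) = 1.1262
Weighted sum = 1.224 bits.

1.224 bits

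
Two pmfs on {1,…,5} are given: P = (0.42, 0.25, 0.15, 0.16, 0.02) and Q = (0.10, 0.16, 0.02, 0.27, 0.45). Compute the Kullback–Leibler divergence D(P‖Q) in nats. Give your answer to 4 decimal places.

0.8706 nats

D(P‖Q) = Σ p·ln(p/q).
  0.42·ln(0.42/0.10) = 0.60274
  0.25·ln(0.25/0.16) = 0.11157
  0.15·ln(0.15/0.02) = 0.30224
  0.16·ln(0.16/0.27) = -0.08372
  0.02·ln(0.02/0.45) = -0.06227
D(P‖Q) = 0.8706 nats.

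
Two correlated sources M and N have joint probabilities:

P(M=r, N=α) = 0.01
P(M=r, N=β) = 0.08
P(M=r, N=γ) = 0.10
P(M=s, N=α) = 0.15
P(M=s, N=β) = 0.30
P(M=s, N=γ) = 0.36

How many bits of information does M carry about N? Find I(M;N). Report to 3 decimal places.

0.018 bits

Marginals: p(M) = (0.1900, 0.8100), p(N) = (0.1600, 0.3800, 0.4600).
I(M;N) = Σ p(x,y)·log₂[p(x,y)/(p(x)p(y))].
  (r,α): 0.01·log₂(0.3289) = -0.0160
  (r,β): 0.08·log₂(1.1080) = 0.0118
  (r,γ): 0.10·log₂(1.1442) = 0.0194
  (s,α): 0.15·log₂(1.1574) = 0.0316
  (s,β): 0.30·log₂(0.9747) = -0.0111
  (s,γ): 0.36·log₂(0.9662) = -0.0179
Sum = 0.018 bits.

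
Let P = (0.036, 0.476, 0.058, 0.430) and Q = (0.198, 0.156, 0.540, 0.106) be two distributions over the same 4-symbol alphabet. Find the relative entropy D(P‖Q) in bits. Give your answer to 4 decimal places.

1.3596 bits

D(P‖Q) = Σ p·log₂(p/q).
  0.036·log₂(0.036/0.198) = -0.08854
  0.476·log₂(0.476/0.156) = 0.76608
  0.058·log₂(0.058/0.540) = -0.18669
  0.430·log₂(0.430/0.106) = 0.86872
D(P‖Q) = 1.3596 bits.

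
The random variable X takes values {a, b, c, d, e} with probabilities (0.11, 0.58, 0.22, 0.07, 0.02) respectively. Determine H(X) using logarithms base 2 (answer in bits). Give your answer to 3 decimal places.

1.668 bits

H(X) = −Σ p·log₂ p.
  −(0.11)·log₂(0.11) = 0.3503
  −(0.58)·log₂(0.58) = 0.4558
  −(0.22)·log₂(0.22) = 0.4806
  −(0.07)·log₂(0.07) = 0.2686
  −(0.02)·log₂(0.02) = 0.1129
Sum: 0.3503 + 0.4558 + 0.4806 + 0.2686 + 0.1129 = 1.668 bits.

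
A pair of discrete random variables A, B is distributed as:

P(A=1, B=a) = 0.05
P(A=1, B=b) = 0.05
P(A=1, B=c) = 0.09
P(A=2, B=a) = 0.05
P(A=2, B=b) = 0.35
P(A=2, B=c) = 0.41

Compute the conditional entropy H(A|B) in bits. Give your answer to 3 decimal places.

Chain rule: H(A|B) = H(A,B) − H(B).
Marginals: p(A) = (0.1900, 0.8100), p(B) = (0.1000, 0.4000, 0.5000).
H(A,B) = 2.0184 bits; H(B) = 1.3610 bits.
H(A|B) = 2.0184 − 1.3610 = 0.657 bits.

0.657 bits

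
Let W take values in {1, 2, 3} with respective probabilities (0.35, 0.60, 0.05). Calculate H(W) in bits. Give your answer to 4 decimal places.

1.1884 bits

H(W) = −Σ p·log₂ p.
  −(0.35)·log₂(0.35) = 0.53010
  −(0.60)·log₂(0.60) = 0.44218
  −(0.05)·log₂(0.05) = 0.21610
Sum: 0.53010 + 0.44218 + 0.21610 = 1.1884 bits.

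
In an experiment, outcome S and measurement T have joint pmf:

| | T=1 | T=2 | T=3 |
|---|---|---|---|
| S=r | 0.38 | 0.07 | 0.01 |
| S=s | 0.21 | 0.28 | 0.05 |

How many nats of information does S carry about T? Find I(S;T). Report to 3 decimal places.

Marginals: p(S) = (0.4600, 0.5400), p(T) = (0.5900, 0.3500, 0.0600).
I(S;T) = H(S) + H(T) − H(S,T).
H(S) = 0.6899, H(T) = 0.8475, H(S,T) = 1.4338.
I(S;T) = 0.6899 + 0.8475 − 1.4338 = 0.104 nats.

0.104 nats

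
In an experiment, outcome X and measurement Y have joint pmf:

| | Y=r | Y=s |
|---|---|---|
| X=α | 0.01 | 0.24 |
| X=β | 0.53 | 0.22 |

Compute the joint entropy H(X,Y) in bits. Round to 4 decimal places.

H(X,Y) = −Σ p(x,y)·log₂ p(x,y) over all 4 cells.
  cell (α,r): −0.01·log₂0.01 = 0.06644
  cell (α,s): −0.24·log₂0.24 = 0.49413
  cell (β,r): −0.53·log₂0.53 = 0.48545
  cell (β,s): −0.22·log₂0.22 = 0.48057
Sum = 1.5266 bits.

1.5266 bits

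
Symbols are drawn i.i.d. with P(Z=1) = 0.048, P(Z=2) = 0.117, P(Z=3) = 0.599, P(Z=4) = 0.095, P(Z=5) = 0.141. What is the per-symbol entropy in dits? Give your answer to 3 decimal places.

H(Z) = −Σ p·log₁₀ p.
  −(0.048)·log₁₀(0.048) = 0.0633
  −(0.117)·log₁₀(0.117) = 0.1090
  −(0.599)·log₁₀(0.599) = 0.1333
  −(0.095)·log₁₀(0.095) = 0.0971
  −(0.141)·log₁₀(0.141) = 0.1200
Sum: 0.0633 + 0.1090 + 0.1333 + 0.0971 + 0.1200 = 0.523 dits.

0.523 dits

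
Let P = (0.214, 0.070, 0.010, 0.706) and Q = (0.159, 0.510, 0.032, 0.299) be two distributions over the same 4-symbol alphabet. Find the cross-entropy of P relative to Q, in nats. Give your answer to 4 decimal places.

H(P,Q) = −Σ p·ln q.
  −0.214·ln(0.159) = 0.39351
  −0.070·ln(0.510) = 0.04713
  −0.010·ln(0.032) = 0.03442
  −0.706·ln(0.299) = 0.85236
H(P,Q) = 1.3274 nats.

1.3274 nats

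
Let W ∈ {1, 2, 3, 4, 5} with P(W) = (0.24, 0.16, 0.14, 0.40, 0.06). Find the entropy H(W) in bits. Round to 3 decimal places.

H(W) = −Σ p·log₂ p.
  −(0.24)·log₂(0.24) = 0.4941
  −(0.16)·log₂(0.16) = 0.4230
  −(0.14)·log₂(0.14) = 0.3971
  −(0.40)·log₂(0.40) = 0.5288
  −(0.06)·log₂(0.06) = 0.2435
Sum: 0.4941 + 0.4230 + 0.3971 + 0.5288 + 0.2435 = 2.087 bits.

2.087 bits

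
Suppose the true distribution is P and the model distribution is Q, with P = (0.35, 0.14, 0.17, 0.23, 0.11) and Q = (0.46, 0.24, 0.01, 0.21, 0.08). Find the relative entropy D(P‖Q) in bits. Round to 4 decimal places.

D(P‖Q) = Σ p·log₂(p/q).
  0.35·log₂(0.35/0.46) = -0.13800
  0.14·log₂(0.14/0.24) = -0.10887
  0.17·log₂(0.17/0.01) = 0.69487
  0.23·log₂(0.23/0.21) = 0.03019
  0.11·log₂(0.11/0.08) = 0.05054
D(P‖Q) = 0.5287 bits.

0.5287 bits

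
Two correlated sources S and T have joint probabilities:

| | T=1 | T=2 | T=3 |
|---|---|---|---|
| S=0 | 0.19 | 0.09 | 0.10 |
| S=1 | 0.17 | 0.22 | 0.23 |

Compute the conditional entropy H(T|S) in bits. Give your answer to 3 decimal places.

Chain rule: H(T|S) = H(S,T) − H(S).
Marginals: p(S) = (0.3800, 0.6200), p(T) = (0.3600, 0.3100, 0.3300).
H(S,T) = 2.5029 bits; H(S) = 0.9580 bits.
H(T|S) = 2.5029 − 0.9580 = 1.545 bits.

1.545 bits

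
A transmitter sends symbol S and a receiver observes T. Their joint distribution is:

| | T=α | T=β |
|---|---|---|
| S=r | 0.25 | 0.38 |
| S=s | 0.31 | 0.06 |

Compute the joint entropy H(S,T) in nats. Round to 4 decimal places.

1.2461 nats

H(S,T) = −Σ p(x,y)·ln p(x,y) over all 4 cells.
  cell (r,α): −0.25·ln0.25 = 0.34657
  cell (r,β): −0.38·ln0.38 = 0.36768
  cell (s,α): −0.31·ln0.31 = 0.36307
  cell (s,β): −0.06·ln0.06 = 0.16880
Sum = 1.2461 nats.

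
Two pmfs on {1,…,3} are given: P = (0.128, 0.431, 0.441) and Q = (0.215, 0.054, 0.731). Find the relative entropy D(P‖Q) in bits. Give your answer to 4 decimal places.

D(P‖Q) = Σ p·log₂(p/q).
  0.128·log₂(0.128/0.215) = -0.09577
  0.431·log₂(0.431/0.054) = 1.29156
  0.441·log₂(0.441/0.731) = -0.32153
D(P‖Q) = 0.8743 bits.

0.8743 bits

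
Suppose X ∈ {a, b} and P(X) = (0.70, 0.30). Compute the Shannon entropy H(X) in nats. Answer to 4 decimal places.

0.6109 nats

H(X) = −Σ p·ln p.
  −(0.70)·ln(0.70) = 0.24967
  −(0.30)·ln(0.30) = 0.36119
Sum: 0.24967 + 0.36119 = 0.6109 nats.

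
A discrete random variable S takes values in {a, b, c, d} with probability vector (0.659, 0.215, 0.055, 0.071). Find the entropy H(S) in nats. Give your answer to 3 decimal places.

H(S) = −Σ p·ln p.
  −(0.659)·ln(0.659) = 0.2748
  −(0.215)·ln(0.215) = 0.3305
  −(0.055)·ln(0.055) = 0.1595
  −(0.071)·ln(0.071) = 0.1878
Sum: 0.2748 + 0.3305 + 0.1595 + 0.1878 = 0.953 nats.

0.953 nats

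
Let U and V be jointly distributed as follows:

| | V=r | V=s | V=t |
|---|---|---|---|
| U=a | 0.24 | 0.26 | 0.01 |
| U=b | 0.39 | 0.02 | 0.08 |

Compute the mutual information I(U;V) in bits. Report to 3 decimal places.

Marginals: p(U) = (0.5100, 0.4900), p(V) = (0.6300, 0.2800, 0.0900).
I(U;V) = H(U) + H(V) − H(U,V).
H(U) = 0.9997, H(V) = 1.2468, H(U,V) = 2.0000.
I(U;V) = 0.9997 + 1.2468 − 2.0000 = 0.246 bits.

0.246 bits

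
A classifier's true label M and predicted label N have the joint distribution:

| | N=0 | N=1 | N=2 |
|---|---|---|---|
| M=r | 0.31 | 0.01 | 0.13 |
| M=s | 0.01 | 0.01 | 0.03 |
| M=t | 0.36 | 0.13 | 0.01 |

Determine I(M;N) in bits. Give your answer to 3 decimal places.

0.221 bits

Marginals: p(M) = (0.4500, 0.0500, 0.5000), p(N) = (0.6800, 0.1500, 0.1700).
I(M;N) = Σ p(x,y)·log₂[p(x,y)/(p(x)p(y))].
  (r,0): 0.31·log₂(1.0131) = 0.0058
  (r,1): 0.01·log₂(0.1481) = -0.0275
  (r,2): 0.13·log₂(1.6993) = 0.0994
  (s,0): 0.01·log₂(0.2941) = -0.0177
  (s,1): 0.01·log₂(1.3333) = 0.0042
  (s,2): 0.03·log₂(3.5294) = 0.0546
  (t,0): 0.36·log₂(1.0588) = 0.0297
  (t,1): 0.13·log₂(1.7333) = 0.1032
  (t,2): 0.01·log₂(0.1176) = -0.0309
Sum = 0.221 bits.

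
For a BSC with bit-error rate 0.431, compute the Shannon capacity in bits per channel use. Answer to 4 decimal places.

0.0138 bits

Binary symmetric channel: C = 1 − h₂(ε) where h₂ is the binary entropy function.
h₂(0.431) = −0.431·log₂0.431 − 0.569·log₂0.569 = 0.9862.
C = 1 − 0.9862 = 0.0138 bits per channel use.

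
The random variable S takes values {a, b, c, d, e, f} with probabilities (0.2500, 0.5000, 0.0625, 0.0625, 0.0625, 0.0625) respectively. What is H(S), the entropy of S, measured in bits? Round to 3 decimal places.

2.000 bits

H(S) = −Σ p·log₂ p.
  −(0.2500)·log₂(0.2500) = 0.5000
  −(0.5000)·log₂(0.5000) = 0.5000
  −(0.0625)·log₂(0.0625) = 0.2500
  −(0.0625)·log₂(0.0625) = 0.2500
  −(0.0625)·log₂(0.0625) = 0.2500
  −(0.0625)·log₂(0.0625) = 0.2500
Sum: 0.5000 + 0.5000 + 0.2500 + 0.2500 + 0.2500 + 0.2500 = 2.000 bits.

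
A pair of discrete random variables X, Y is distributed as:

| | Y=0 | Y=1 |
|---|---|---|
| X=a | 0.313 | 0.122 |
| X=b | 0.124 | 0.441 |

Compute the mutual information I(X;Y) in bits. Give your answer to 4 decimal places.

0.1872 bits

Marginals: p(X) = (0.4350, 0.5650), p(Y) = (0.4370, 0.5630).
I(X;Y) = H(X) + H(Y) − H(X,Y).
H(X) = 0.9878, H(Y) = 0.9885, H(X,Y) = 1.7891.
I(X;Y) = 0.9878 + 0.9885 − 1.7891 = 0.1872 bits.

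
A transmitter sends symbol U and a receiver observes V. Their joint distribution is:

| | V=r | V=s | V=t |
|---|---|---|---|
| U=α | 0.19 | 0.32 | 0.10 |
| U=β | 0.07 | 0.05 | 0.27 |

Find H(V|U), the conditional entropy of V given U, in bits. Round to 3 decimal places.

Marginals: p(U) = (0.6100, 0.3900), p(V) = (0.2600, 0.3700, 0.3700).
H(V|U) = Σ p(U) · H(V|U=·).
  U=α: p=0.6100, H(V|U=α) = 1.4401
  U=β: p=0.3900, H(V|U=β) = 1.1920
Weighted sum = 1.343 bits.

1.343 bits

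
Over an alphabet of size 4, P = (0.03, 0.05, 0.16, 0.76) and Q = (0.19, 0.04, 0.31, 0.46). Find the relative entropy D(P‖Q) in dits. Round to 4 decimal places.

D(P‖Q) = Σ p·log₁₀(p/q).
  0.03·log₁₀(0.03/0.19) = -0.02405
  0.05·log₁₀(0.05/0.04) = 0.00485
  0.16·log₁₀(0.16/0.31) = -0.04596
  0.76·log₁₀(0.76/0.46) = 0.16572
D(P‖Q) = 0.1006 dits.

0.1006 dits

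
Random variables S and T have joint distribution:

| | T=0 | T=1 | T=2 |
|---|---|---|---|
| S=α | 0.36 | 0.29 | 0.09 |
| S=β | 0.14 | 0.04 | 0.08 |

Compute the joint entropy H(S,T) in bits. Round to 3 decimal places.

2.236 bits

H(S,T) = −Σ p(x,y)·log₂ p(x,y) over all 6 cells.
  cell (α,0): −0.36·log₂0.36 = 0.5306
  cell (α,1): −0.29·log₂0.29 = 0.5179
  cell (α,2): −0.09·log₂0.09 = 0.3127
  cell (β,0): −0.14·log₂0.14 = 0.3971
  cell (β,1): −0.04·log₂0.04 = 0.1858
  cell (β,2): −0.08·log₂0.08 = 0.2915
Sum = 2.236 bits.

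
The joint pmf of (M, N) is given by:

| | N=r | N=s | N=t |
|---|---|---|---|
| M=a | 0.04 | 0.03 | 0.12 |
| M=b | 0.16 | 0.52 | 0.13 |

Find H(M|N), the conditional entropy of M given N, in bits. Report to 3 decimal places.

0.562 bits

Marginals: p(M) = (0.1900, 0.8100), p(N) = (0.2000, 0.5500, 0.2500).
H(M|N) = Σ p(N) · H(M|N=·).
  N=r: p=0.2000, H(M|N=r) = 0.7219
  N=s: p=0.5500, H(M|N=s) = 0.3054
  N=t: p=0.2500, H(M|N=t) = 0.9988
Weighted sum = 0.562 bits.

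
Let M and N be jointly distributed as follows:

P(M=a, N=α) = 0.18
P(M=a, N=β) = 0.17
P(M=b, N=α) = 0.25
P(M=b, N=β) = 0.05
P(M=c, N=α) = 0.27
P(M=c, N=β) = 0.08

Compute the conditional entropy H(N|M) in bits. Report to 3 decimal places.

0.816 bits

Chain rule: H(N|M) = H(M,N) − H(M).
Marginals: p(M) = (0.3500, 0.3000, 0.3500), p(N) = (0.7000, 0.3000).
H(M,N) = 2.3975 bits; H(M) = 1.5813 bits.
H(N|M) = 2.3975 − 1.5813 = 0.816 bits.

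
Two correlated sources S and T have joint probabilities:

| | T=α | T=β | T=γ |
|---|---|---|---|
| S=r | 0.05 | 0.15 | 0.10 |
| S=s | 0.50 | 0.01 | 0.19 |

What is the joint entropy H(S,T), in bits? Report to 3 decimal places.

H(S,T) = −Σ p(x,y)·log₂ p(x,y) over all 6 cells.
  cell (r,α): −0.05·log₂0.05 = 0.2161
  cell (r,β): −0.15·log₂0.15 = 0.4105
  cell (r,γ): −0.10·log₂0.10 = 0.3322
  cell (s,α): −0.50·log₂0.50 = 0.5000
  cell (s,β): −0.01·log₂0.01 = 0.0664
  cell (s,γ): −0.19·log₂0.19 = 0.4552
Sum = 1.980 bits.

1.980 bits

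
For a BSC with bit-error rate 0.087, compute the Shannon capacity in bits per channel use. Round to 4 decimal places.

0.5736 bits

Binary symmetric channel: C = 1 − h₂(ε) where h₂ is the binary entropy function.
h₂(0.087) = −0.087·log₂0.087 − 0.913·log₂0.913 = 0.4264.
C = 1 − 0.4264 = 0.5736 bits per channel use.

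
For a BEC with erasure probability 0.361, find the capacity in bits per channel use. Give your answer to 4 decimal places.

0.6390 bits

Binary erasure channel: capacity C = 1 − ε.
C = 1 − 0.361 = 0.6390 bits per channel use.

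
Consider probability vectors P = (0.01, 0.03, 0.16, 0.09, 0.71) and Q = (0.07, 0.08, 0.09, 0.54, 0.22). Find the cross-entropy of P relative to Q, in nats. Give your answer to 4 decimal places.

1.6181 nats

H(P,Q) = −Σ p·ln q.
  −0.01·ln(0.07) = 0.02659
  −0.03·ln(0.08) = 0.07577
  −0.16·ln(0.09) = 0.38527
  −0.09·ln(0.54) = 0.05546
  −0.71·ln(0.22) = 1.07503
H(P,Q) = 1.6181 nats.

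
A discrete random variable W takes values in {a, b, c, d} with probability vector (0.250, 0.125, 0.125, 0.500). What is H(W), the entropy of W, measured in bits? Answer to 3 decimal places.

1.750 bits

H(W) = −Σ p·log₂ p.
  −(0.250)·log₂(0.250) = 0.5000
  −(0.125)·log₂(0.125) = 0.3750
  −(0.125)·log₂(0.125) = 0.3750
  −(0.500)·log₂(0.500) = 0.5000
Sum: 0.5000 + 0.3750 + 0.3750 + 0.5000 = 1.750 bits.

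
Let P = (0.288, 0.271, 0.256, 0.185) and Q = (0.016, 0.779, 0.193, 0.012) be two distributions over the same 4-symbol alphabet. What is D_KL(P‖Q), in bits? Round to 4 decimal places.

D(P‖Q) = Σ p·log₂(p/q).
  0.288·log₂(0.288/0.016) = 1.20094
  0.271·log₂(0.271/0.779) = -0.41282
  0.256·log₂(0.256/0.193) = 0.10433
  0.185·log₂(0.185/0.012) = 0.73009
D(P‖Q) = 1.6225 bits.

1.6225 bits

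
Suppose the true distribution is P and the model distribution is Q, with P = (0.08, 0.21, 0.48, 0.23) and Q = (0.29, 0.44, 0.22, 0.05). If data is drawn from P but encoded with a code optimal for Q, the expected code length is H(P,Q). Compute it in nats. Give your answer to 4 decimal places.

H(P,Q) = −Σ p·ln q.
  −0.08·ln(0.29) = 0.09903
  −0.21·ln(0.44) = 0.17241
  −0.48·ln(0.22) = 0.72678
  −0.23·ln(0.05) = 0.68902
H(P,Q) = 1.6872 nats.

1.6872 nats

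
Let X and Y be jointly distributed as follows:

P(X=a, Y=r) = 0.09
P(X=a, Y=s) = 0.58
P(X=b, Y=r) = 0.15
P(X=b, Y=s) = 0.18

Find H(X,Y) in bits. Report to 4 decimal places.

H(X,Y) = −Σ p(x,y)·log₂ p(x,y) over all 4 cells.
  cell (a,r): −0.09·log₂0.09 = 0.31265
  cell (a,s): −0.58·log₂0.58 = 0.45581
  cell (b,r): −0.15·log₂0.15 = 0.41054
  cell (b,s): −0.18·log₂0.18 = 0.44531
Sum = 1.6243 bits.

1.6243 bits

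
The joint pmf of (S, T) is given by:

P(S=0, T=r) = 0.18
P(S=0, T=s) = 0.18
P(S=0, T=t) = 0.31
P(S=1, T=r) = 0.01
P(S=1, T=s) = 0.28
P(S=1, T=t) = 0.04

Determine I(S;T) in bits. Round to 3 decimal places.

0.235 bits

Marginals: p(S) = (0.6700, 0.3300), p(T) = (0.1900, 0.4600, 0.3500).
I(S;T) = H(S) + H(T) − H(S,T).
H(S) = 0.9149, H(T) = 1.5007, H(S,T) = 2.1808.
I(S;T) = 0.9149 + 1.5007 − 2.1808 = 0.235 bits.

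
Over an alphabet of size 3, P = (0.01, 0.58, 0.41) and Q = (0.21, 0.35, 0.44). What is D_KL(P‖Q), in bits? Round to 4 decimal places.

D(P‖Q) = Σ p·log₂(p/q).
  0.01·log₂(0.01/0.21) = -0.04392
  0.58·log₂(0.58/0.35) = 0.42264
  0.41·log₂(0.41/0.44) = -0.04177
D(P‖Q) = 0.3370 bits.

0.3370 bits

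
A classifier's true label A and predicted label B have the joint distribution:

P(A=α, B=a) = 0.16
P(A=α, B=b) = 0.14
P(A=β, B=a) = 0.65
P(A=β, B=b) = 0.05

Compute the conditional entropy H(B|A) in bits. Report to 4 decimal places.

0.5589 bits

Chain rule: H(B|A) = H(A,B) − H(A).
Marginals: p(A) = (0.3000, 0.7000), p(B) = (0.8100, 0.1900).
H(A,B) = 1.4402 bits; H(A) = 0.8813 bits.
H(B|A) = 1.4402 − 0.8813 = 0.5589 bits.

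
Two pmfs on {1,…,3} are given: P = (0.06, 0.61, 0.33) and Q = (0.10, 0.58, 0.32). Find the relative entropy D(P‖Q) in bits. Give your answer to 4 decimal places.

D(P‖Q) = Σ p·log₂(p/q).
  0.06·log₂(0.06/0.10) = -0.04422
  0.61·log₂(0.61/0.58) = 0.04438
  0.33·log₂(0.33/0.32) = 0.01465
D(P‖Q) = 0.0148 bits.

0.0148 bits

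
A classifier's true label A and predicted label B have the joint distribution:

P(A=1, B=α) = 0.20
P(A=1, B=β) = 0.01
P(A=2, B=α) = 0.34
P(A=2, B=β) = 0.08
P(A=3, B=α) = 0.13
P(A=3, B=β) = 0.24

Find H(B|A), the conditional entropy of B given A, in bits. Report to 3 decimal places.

0.699 bits

Chain rule: H(B|A) = H(A,B) − H(A).
Marginals: p(A) = (0.2100, 0.4200, 0.3700), p(B) = (0.6700, 0.3300).
H(A,B) = 2.2283 bits; H(A) = 1.5292 bits.
H(B|A) = 2.2283 − 1.5292 = 0.699 bits.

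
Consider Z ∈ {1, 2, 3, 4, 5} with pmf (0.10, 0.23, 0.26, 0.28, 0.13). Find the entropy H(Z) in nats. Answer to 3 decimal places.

1.540 nats

H(Z) = −Σ p·ln p.
  −(0.10)·ln(0.10) = 0.2303
  −(0.23)·ln(0.23) = 0.3380
  −(0.26)·ln(0.26) = 0.3502
  −(0.28)·ln(0.28) = 0.3564
  −(0.13)·ln(0.13) = 0.2652
Sum: 0.2303 + 0.3380 + 0.3502 + 0.3564 + 0.2652 = 1.540 nats.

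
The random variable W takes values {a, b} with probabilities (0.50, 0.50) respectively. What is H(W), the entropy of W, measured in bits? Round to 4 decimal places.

H(W) = −Σ p·log₂ p.
  −(0.50)·log₂(0.50) = 0.50000
  −(0.50)·log₂(0.50) = 0.50000
Sum: 0.50000 + 0.50000 = 1.0000 bits.

1.0000 bits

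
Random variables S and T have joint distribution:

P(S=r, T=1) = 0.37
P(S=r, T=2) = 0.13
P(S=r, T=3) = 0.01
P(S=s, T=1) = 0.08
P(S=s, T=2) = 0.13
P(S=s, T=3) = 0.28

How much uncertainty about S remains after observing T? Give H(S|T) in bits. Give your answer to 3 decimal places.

0.627 bits

Marginals: p(S) = (0.5100, 0.4900), p(T) = (0.4500, 0.2600, 0.2900).
H(S|T) = Σ p(T) · H(S|T=·).
  T=1: p=0.4500, H(S|T=1) = 0.6752
  T=2: p=0.2600, H(S|T=2) = 1.0000
  T=3: p=0.2900, H(S|T=3) = 0.2164
Weighted sum = 0.627 bits.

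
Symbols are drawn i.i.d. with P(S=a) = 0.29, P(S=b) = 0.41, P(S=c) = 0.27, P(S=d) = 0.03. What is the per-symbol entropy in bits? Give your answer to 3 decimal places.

1.707 bits

H(S) = −Σ p·log₂ p.
  −(0.29)·log₂(0.29) = 0.5179
  −(0.41)·log₂(0.41) = 0.5274
  −(0.27)·log₂(0.27) = 0.5100
  −(0.03)·log₂(0.03) = 0.1518
Sum: 0.5179 + 0.5274 + 0.5100 + 0.1518 = 1.707 bits.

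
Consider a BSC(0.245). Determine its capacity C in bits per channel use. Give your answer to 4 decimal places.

Binary symmetric channel: C = 1 − h₂(ε) where h₂ is the binary entropy function.
h₂(0.245) = −0.245·log₂0.245 − 0.755·log₂0.755 = 0.8033.
C = 1 − 0.8033 = 0.1967 bits per channel use.

0.1967 bits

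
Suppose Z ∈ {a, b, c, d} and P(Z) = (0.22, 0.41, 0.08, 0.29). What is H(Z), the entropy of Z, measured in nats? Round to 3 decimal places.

1.260 nats

H(Z) = −Σ p·ln p.
  −(0.22)·ln(0.22) = 0.3331
  −(0.41)·ln(0.41) = 0.3656
  −(0.08)·ln(0.08) = 0.2021
  −(0.29)·ln(0.29) = 0.3590
Sum: 0.3331 + 0.3656 + 0.2021 + 0.3590 = 1.260 nats.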